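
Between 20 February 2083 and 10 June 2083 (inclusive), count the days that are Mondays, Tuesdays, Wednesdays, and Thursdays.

64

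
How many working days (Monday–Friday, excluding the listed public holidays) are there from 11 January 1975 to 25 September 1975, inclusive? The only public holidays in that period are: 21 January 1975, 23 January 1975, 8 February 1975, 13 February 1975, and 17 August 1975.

181

11 January 1975 is a Saturday.
That's 258 days from start to end, counting both.
258 = 7 × 36 + 6, so there are 36 full weeks plus 6 extra days.
Each full week contributes 5 weekdays (Mon–Fri): 36 × 5 = 180.
The 6 extra days are Sat, Sun, Mon, Tue, Wed, Thu — 4 of them qualify.
Total: 180 + 4 = 184.
Holidays: 21 January 1975 (Tue); 23 January 1975 (Thu); 8 February 1975 (Sat); 13 February 1975 (Thu); 17 August 1975 (Sun).
3 of the 5 holidays fall on weekdays; the rest are weekends and were already excluded.
Business days: 184 − 3 = 181.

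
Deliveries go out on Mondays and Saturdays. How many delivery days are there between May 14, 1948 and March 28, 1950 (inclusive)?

196

May 14, 1948 is a Friday.
From May 14, 1948 to March 28, 1950 is 684 days inclusive.
684 = 7 × 97 + 5, so there are 97 full weeks plus 5 extra days.
Each full week contributes 2 days from the set (Mon, Sat): 97 × 2 = 194.
The 5 extra days are Fri, Sat, Sun, Mon, Tue — 2 of them qualify.
Total: 194 + 2 = 196.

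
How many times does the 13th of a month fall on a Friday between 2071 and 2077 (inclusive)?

13

Friday-the-13ths by year:
2071: Feb, Mar, Nov
2072: May
2073: Jan, Oct
2074: Apr, Jul
2075: Sep, Dec
2076: Mar, Nov
2077: Aug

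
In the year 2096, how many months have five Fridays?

A month has five Fridays exactly when Friday falls within its first (length − 28) days.
Jan: 31 days, starts Sun → 5 of Sun, Mon, Tue
Feb: 29 days, starts Wed → 5 of Wed
Mar: 31 days, starts Thu → 5 of Thu, Fri, Sat ✓
Apr: 30 days, starts Sun → 5 of Sun, Mon
May: 31 days, starts Tue → 5 of Tue, Wed, Thu
Jun: 30 days, starts Fri → 5 of Fri, Sat ✓
Jul: 31 days, starts Sun → 5 of Sun, Mon, Tue
Aug: 31 days, starts Wed → 5 of Wed, Thu, Fri ✓
Sep: 30 days, starts Sat → 5 of Sat, Sun
Oct: 31 days, starts Mon → 5 of Mon, Tue, Wed
Nov: 30 days, starts Thu → 5 of Thu, Fri ✓
Dec: 31 days, starts Sat → 5 of Sat, Sun, Mon
Months with five Fridays: Mar, Jun, Aug, Nov.

4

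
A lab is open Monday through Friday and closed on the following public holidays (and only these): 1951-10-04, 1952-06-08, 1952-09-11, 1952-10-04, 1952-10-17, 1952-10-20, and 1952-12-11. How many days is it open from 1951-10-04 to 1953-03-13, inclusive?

1951-10-04 is a Thursday.
From 1951-10-04 to 1953-03-13 is 527 days inclusive.
527 = 7 × 75 + 2, so there are 75 full weeks plus 2 extra days.
Each full week contributes 5 weekdays (Mon–Fri): 75 × 5 = 375.
The 2 extra days are Thu, Fri — 2 of them qualify.
Total: 375 + 2 = 377.
Holidays: 1951-10-04 (Thu); 1952-06-08 (Sun); 1952-09-11 (Thu); 1952-10-04 (Sat); 1952-10-17 (Fri); 1952-10-20 (Mon); 1952-12-11 (Thu).
5 of the 7 holidays fall on weekdays; the rest are weekends and were already excluded.
Business days: 377 − 5 = 372.

372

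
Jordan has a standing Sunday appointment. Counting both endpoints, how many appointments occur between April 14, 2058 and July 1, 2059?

April 14, 2058 is a Sunday.
The range spans 444 days (inclusive of both endpoints).
444 = 7 × 63 + 3, so there are 63 full weeks plus 3 extra days.
Each full week contributes one Sunday: 63 so far.
The 3 extra days are Sunday, Monday, Tuesday — 1 of them qualifies.
Total: 63 + 1 = 64.

64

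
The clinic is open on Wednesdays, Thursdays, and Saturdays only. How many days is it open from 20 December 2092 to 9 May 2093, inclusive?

20 December 2092 is a Saturday.
From 20 December 2092 to 9 May 2093 is 141 days inclusive.
141 = 7 × 20 + 1, so there are 20 full weeks plus 1 extra day.
Each full week contributes 3 days from the set (Wed, Thu, Sat): 20 × 3 = 60.
The 1 extra day is Saturday — 1 of them qualifies.
Total: 60 + 1 = 61.

61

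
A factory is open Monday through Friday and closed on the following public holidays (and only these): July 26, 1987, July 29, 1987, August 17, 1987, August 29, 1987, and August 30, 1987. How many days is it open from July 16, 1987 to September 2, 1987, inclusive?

33 working days

July 16, 1987 is a Thursday.
From July 16, 1987 to September 2, 1987 is 49 days inclusive.
49 = 7 × 7, so the span is exactly 7 full weeks.
Each full week contributes 5 weekdays (Mon–Fri): 7 × 5 = 35.
Holidays: July 26, 1987 (Sun); July 29, 1987 (Wed); August 17, 1987 (Mon); August 29, 1987 (Sat); August 30, 1987 (Sun).
2 of the 5 holidays fall on weekdays; the rest are weekends and were already excluded.
Business days: 35 − 2 = 33.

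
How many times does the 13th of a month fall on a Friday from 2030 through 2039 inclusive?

Friday-the-13ths by year:
2030: Sep, Dec
2031: Jun
2032: Feb, Aug
2033: May
2034: Jan, Oct
2035: Apr, Jul
2036: Jun
2037: Feb, Mar, Nov
2038: Aug
2039: May

16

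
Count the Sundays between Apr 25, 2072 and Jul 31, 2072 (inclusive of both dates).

14 Sundays

Apr 25, 2072 is a Monday.
That's 98 days from start to end, counting both.
98 = 7 × 14, so the span is exactly 14 full weeks.
Each full week contributes one Sunday: 14 so far.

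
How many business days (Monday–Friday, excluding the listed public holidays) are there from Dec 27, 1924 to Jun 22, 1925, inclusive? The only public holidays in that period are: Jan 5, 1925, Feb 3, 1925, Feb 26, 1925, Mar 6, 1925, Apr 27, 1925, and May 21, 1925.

120 business days

Dec 27, 1924 is a Saturday.
From Dec 27, 1924 to Jun 22, 1925 is 178 days inclusive.
178 = 7 × 25 + 3, so there are 25 full weeks plus 3 extra days.
Each full week contributes 5 weekdays (Mon–Fri): 25 × 5 = 125.
The 3 extra days are Saturday, Sunday, Monday — 1 of them qualifies.
Total: 125 + 1 = 126.
Holidays: Jan 5, 1925 (Mon); Feb 3, 1925 (Tue); Feb 26, 1925 (Thu); Mar 6, 1925 (Fri); Apr 27, 1925 (Mon); May 21, 1925 (Thu).
All 6 holidays fall on weekdays, so subtract 6.
Business days: 126 − 6 = 120.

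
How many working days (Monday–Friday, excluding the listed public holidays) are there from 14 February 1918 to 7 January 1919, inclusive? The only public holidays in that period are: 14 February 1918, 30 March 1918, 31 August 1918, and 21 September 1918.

14 February 1918 is a Thursday.
From 14 February 1918 to 7 January 1919 is 328 days inclusive.
328 = 7 × 46 + 6, so there are 46 full weeks plus 6 extra days.
Each full week contributes 5 weekdays (Mon–Fri): 46 × 5 = 230.
The 6 extra days are Thu, Fri, Sat, Sun, Mon, Tue — 4 of them qualify.
Total: 230 + 4 = 234.
Holidays: 14 February 1918 (Thu); 30 March 1918 (Sat); 31 August 1918 (Sat); 21 September 1918 (Sat).
1 of the 4 holidays fall on weekdays; the rest are weekends and were already excluded.
Business days: 234 − 1 = 233.

233 working days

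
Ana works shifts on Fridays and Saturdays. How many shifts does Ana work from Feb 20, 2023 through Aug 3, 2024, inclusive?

Feb 20, 2023 is a Monday.
The range spans 531 days (inclusive of both endpoints).
531 = 7 × 75 + 6, so there are 75 full weeks plus 6 extra days.
Each full week contributes 2 days from the set (Fri, Sat): 75 × 2 = 150.
The 6 extra days are Mon, Tue, Wed, Thu, Fri, Sat — 2 of them qualify.
Total: 150 + 2 = 152.

152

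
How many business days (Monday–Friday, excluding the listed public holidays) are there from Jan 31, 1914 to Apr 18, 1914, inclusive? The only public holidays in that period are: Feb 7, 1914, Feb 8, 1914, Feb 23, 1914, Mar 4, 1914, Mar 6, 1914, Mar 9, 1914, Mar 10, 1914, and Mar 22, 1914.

50 business days

Jan 31, 1914 is a Saturday.
That's 78 days from start to end, counting both.
78 = 7 × 11 + 1, so there are 11 full weeks plus 1 extra day.
Each full week contributes 5 weekdays (Mon–Fri): 11 × 5 = 55.
The 1 extra day is Saturday — none qualify.
Total: 55 + 0 = 55.
Holidays: Feb 7, 1914 (Sat); Feb 8, 1914 (Sun); Feb 23, 1914 (Mon); Mar 4, 1914 (Wed); Mar 6, 1914 (Fri); Mar 9, 1914 (Mon); Mar 10, 1914 (Tue); Mar 22, 1914 (Sun).
5 of the 8 holidays fall on weekdays; the rest are weekends and were already excluded.
Business days: 55 − 5 = 50.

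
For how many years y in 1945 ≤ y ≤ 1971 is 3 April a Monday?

3

Day of week of April 3 in each year:
1945: Tue, 1946: Wed, 1947: Thu, 1948: Sat, 1949: Sun, 1950: Mon ✓, 1951: Tue, 1952: Thu, 1953: Fri, 1954: Sat, 1955: Sun, 1956: Tue, 1957: Wed, 1958: Thu, 1959: Fri, 1960: Sun, 1961: Mon ✓, 1962: Tue, 1963: Wed, 1964: Fri, 1965: Sat, 1966: Sun, 1967: Mon ✓, 1968: Wed, 1969: Thu, 1970: Fri, 1971: Sat
Mondays: 1950, 1961, 1967.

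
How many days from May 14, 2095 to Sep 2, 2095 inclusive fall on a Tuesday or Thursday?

32

May 14, 2095 is a Saturday.
That's 112 days from start to end, counting both.
112 = 7 × 16, so the span is exactly 16 full weeks.
Each full week contributes 2 days from the set (Tue, Thu): 16 × 2 = 32.
Total: 32.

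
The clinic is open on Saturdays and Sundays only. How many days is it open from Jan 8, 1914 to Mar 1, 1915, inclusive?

Jan 8, 1914 is a Thursday.
That's 418 days from start to end, counting both.
418 = 7 × 59 + 5, so there are 59 full weeks plus 5 extra days.
Each full week contributes 2 days from the set (Sat, Sun): 59 × 2 = 118.
The 5 extra days are Thu, Fri, Sat, Sun, Mon — 2 of them qualify.
Total: 118 + 2 = 120.

120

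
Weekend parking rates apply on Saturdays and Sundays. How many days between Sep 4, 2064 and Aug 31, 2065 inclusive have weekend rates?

Sep 4, 2064 is a Thursday.
From Sep 4, 2064 to Aug 31, 2065 is 362 days inclusive.
362 = 7 × 51 + 5, so there are 51 full weeks plus 5 extra days.
Each full week contributes 2 weekend days (Sat, Sun): 51 × 2 = 102.
The 5 extra days are Thursday, Friday, Saturday, Sunday, Monday — 2 of them qualify.
Total: 102 + 2 = 104.

104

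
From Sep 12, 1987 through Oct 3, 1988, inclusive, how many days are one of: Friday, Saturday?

111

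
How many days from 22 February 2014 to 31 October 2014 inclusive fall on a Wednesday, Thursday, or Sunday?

22 February 2014 is a Saturday.
That's 252 days from start to end, counting both.
252 = 7 × 36, so the span is exactly 36 full weeks.
Each full week contributes 3 days from the set (Wed, Thu, Sun): 36 × 3 = 108.

108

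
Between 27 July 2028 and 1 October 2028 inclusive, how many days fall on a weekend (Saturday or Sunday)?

20

27 July 2028 is a Thursday.
From 27 July 2028 to 1 October 2028 is 67 days inclusive.
67 = 7 × 9 + 4, so there are 9 full weeks plus 4 extra days.
Each full week contributes 2 weekend days (Sat, Sun): 9 × 2 = 18.
The 4 extra days are Thursday, Friday, Saturday, Sunday — 2 of them qualify.
Total: 18 + 2 = 20.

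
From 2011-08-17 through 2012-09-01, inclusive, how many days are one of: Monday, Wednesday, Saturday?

2011-08-17 is a Wednesday.
From 2011-08-17 to 2012-09-01 is 382 days inclusive.
382 = 7 × 54 + 4, so there are 54 full weeks plus 4 extra days.
Each full week contributes 3 days from the set (Mon, Wed, Sat): 54 × 3 = 162.
The 4 extra days are Wed, Thu, Fri, Sat — 2 of them qualify.
Total: 162 + 2 = 164.

164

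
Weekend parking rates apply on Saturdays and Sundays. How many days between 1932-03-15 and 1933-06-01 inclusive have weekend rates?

126

1932-03-15 is a Tuesday.
From 1932-03-15 to 1933-06-01 is 444 days inclusive.
444 = 7 × 63 + 3, so there are 63 full weeks plus 3 extra days.
Each full week contributes 2 weekend days (Sat, Sun): 63 × 2 = 126.
The 3 extra days are Tue, Wed, Thu — none qualify.
Total: 126 + 0 = 126.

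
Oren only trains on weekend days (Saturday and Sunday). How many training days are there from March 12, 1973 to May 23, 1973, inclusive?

20

March 12, 1973 is a Monday.
From March 12, 1973 to May 23, 1973 is 73 days inclusive.
73 = 7 × 10 + 3, so there are 10 full weeks plus 3 extra days.
Each full week contributes 2 weekend days (Sat, Sun): 10 × 2 = 20.
The 3 extra days are Monday, Tuesday, Wednesday — none qualify.
Total: 20 + 0 = 20.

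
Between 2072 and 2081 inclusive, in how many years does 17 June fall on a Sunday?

Day of week of June 17 in each year:
2072: Fri, 2073: Sat, 2074: Sun ✓, 2075: Mon, 2076: Wed, 2077: Thu, 2078: Fri, 2079: Sat, 2080: Mon, 2081: Tue
Sundays: 2074.

1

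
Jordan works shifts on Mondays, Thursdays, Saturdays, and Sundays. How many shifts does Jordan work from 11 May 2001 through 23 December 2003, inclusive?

11 May 2001 is a Friday.
From 11 May 2001 to 23 December 2003 is 957 days inclusive.
957 = 7 × 136 + 5, so there are 136 full weeks plus 5 extra days.
Each full week contributes 4 days from the set (Mon, Thu, Sat, Sun): 136 × 4 = 544.
The 5 extra days are Fri, Sat, Sun, Mon, Tue — 3 of them qualify.
Total: 544 + 3 = 547.

547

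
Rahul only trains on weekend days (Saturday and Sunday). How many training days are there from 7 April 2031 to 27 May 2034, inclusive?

7 April 2031 is a Monday.
The range spans 1147 days (inclusive of both endpoints).
1147 = 7 × 163 + 6, so there are 163 full weeks plus 6 extra days.
Each full week contributes 2 weekend days (Sat, Sun): 163 × 2 = 326.
The 6 extra days are Monday, Tuesday, Wednesday, Thursday, Friday, Saturday — 1 of them qualifies.
Total: 326 + 1 = 327.

327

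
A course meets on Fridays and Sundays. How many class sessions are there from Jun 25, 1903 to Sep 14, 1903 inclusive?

24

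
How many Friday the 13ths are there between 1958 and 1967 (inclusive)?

Friday-the-13ths by year:
1958: Jun
1959: Feb, Mar, Nov
1960: May
1961: Jan, Oct
1962: Apr, Jul
1963: Sep, Dec
1964: Mar, Nov
1965: Aug
1966: May
1967: Jan, Oct

17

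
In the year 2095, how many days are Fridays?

52

January 1, 2095 is a Saturday.
From January 1, 2095 to December 31, 2095 is 365 days inclusive.
365 = 7 × 52 + 1, so there are 52 full weeks plus 1 extra day.
Each full week contributes one Friday: 52 so far.
The 1 extra day is Saturday — none qualify.
Total: 52 + 0 = 52.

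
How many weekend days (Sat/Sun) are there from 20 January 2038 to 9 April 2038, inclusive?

20 January 2038 is a Wednesday.
That's 80 days from start to end, counting both.
80 = 7 × 11 + 3, so there are 11 full weeks plus 3 extra days.
Each full week contributes 2 weekend days (Sat, Sun): 11 × 2 = 22.
The 3 extra days are Wed, Thu, Fri — none qualify.
Total: 22 + 0 = 22.

22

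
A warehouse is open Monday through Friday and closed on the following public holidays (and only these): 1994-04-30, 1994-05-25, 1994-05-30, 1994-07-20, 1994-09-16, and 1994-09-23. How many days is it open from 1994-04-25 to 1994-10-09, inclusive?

1994-04-25 is a Monday.
That's 168 days from start to end, counting both.
168 = 7 × 24, so the span is exactly 24 full weeks.
Each full week contributes 5 weekdays (Mon–Fri): 24 × 5 = 120.
Holidays: 1994-04-30 (Sat); 1994-05-25 (Wed); 1994-05-30 (Mon); 1994-07-20 (Wed); 1994-09-16 (Fri); 1994-09-23 (Fri).
5 of the 6 holidays fall on weekdays; the rest are weekends and were already excluded.
Business days: 120 − 5 = 115.

115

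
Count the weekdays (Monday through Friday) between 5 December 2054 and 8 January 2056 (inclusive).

285

5 December 2054 is a Saturday.
That's 400 days from start to end, counting both.
400 = 7 × 57 + 1, so there are 57 full weeks plus 1 extra day.
Each full week contributes 5 weekdays (Mon–Fri): 57 × 5 = 285.
The 1 extra day is Saturday — none qualify.
Total: 285 + 0 = 285.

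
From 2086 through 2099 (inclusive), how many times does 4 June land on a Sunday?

Day of week of June 4 in each year:
2086: Tue, 2087: Wed, 2088: Fri, 2089: Sat, 2090: Sun ✓, 2091: Mon, 2092: Wed, 2093: Thu, 2094: Fri, 2095: Sat, 2096: Mon, 2097: Tue, 2098: Wed, 2099: Thu
Sundays: 2090.

1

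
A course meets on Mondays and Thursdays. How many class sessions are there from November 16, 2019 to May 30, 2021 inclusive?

November 16, 2019 is a Saturday.
From November 16, 2019 to May 30, 2021 is 562 days inclusive.
562 = 7 × 80 + 2, so there are 80 full weeks plus 2 extra days.
Each full week contributes 2 days from the set (Mon, Thu): 80 × 2 = 160.
The 2 extra days are Sat, Sun — none qualify.
Total: 160 + 0 = 160.

160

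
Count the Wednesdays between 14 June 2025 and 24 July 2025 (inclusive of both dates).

6 Wednesdays

14 June 2025 is a Saturday.
That's 41 days from start to end, counting both.
41 = 7 × 5 + 6, so there are 5 full weeks plus 6 extra days.
Each full week contributes one Wednesday: 5 so far.
The 6 extra days are Saturday, Sunday, Monday, Tuesday, Wednesday, Thursday — 1 of them qualifies.
Total: 5 + 1 = 6.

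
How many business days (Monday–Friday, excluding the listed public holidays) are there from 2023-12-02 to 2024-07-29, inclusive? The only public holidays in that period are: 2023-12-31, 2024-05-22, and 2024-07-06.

170 business days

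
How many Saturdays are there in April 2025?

April 1, 2025 is a Tuesday.
The range spans 30 days (inclusive of both endpoints).
30 = 7 × 4 + 2, so there are 4 full weeks plus 2 extra days.
Each full week contributes one Saturday: 4 so far.
The 2 extra days are Tuesday, Wednesday — none qualify.
Total: 4 + 0 = 4.

4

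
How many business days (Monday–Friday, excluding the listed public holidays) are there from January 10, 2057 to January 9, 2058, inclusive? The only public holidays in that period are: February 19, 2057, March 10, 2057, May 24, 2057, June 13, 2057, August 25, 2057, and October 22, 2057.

January 10, 2057 is a Wednesday.
From January 10, 2057 to January 9, 2058 is 365 days inclusive.
365 = 7 × 52 + 1, so there are 52 full weeks plus 1 extra day.
Each full week contributes 5 weekdays (Mon–Fri): 52 × 5 = 260.
The 1 extra day is Wed — 1 of them qualifies.
Total: 260 + 1 = 261.
Holidays: February 19, 2057 (Mon); March 10, 2057 (Sat); May 24, 2057 (Thu); June 13, 2057 (Wed); August 25, 2057 (Sat); October 22, 2057 (Mon).
4 of the 6 holidays fall on weekdays; the rest are weekends and were already excluded.
Business days: 261 − 4 = 257.

257 business days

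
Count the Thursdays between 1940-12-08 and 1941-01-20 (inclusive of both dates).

6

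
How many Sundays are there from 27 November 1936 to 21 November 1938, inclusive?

27 November 1936 is a Friday.
From 27 November 1936 to 21 November 1938 is 725 days inclusive.
725 = 7 × 103 + 4, so there are 103 full weeks plus 4 extra days.
Each full week contributes one Sunday: 103 so far.
The 4 extra days are Fri, Sat, Sun, Mon — 1 of them qualifies.
Total: 103 + 1 = 104.

104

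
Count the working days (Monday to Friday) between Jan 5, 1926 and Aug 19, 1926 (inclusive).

Jan 5, 1926 is a Tuesday.
That's 227 days from start to end, counting both.
227 = 7 × 32 + 3, so there are 32 full weeks plus 3 extra days.
Each full week contributes 5 weekdays (Mon–Fri): 32 × 5 = 160.
The 3 extra days are Tue, Wed, Thu — 3 of them qualify.
Total: 160 + 3 = 163.

163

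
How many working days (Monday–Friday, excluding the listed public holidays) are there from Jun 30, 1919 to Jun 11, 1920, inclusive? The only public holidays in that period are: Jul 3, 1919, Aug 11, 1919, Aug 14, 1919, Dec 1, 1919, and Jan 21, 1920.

Jun 30, 1919 is a Monday.
That's 348 days from start to end, counting both.
348 = 7 × 49 + 5, so there are 49 full weeks plus 5 extra days.
Each full week contributes 5 weekdays (Mon–Fri): 49 × 5 = 245.
The 5 extra days are Monday, Tuesday, Wednesday, Thursday, Friday — 5 of them qualify.
Total: 245 + 5 = 250.
Holidays: Jul 3, 1919 (Thu); Aug 11, 1919 (Mon); Aug 14, 1919 (Thu); Dec 1, 1919 (Mon); Jan 21, 1920 (Wed).
All 5 holidays fall on weekdays, so subtract 5.
Business days: 250 − 5 = 245.

245 working days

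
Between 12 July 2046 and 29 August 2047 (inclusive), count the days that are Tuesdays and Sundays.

12 July 2046 is a Thursday.
The range spans 414 days (inclusive of both endpoints).
414 = 7 × 59 + 1, so there are 59 full weeks plus 1 extra day.
Each full week contributes 2 days from the set (Tue, Sun): 59 × 2 = 118.
The 1 extra day is Thu — none qualify.
Total: 118 + 0 = 118.

118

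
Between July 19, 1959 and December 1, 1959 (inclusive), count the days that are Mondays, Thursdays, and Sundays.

59

July 19, 1959 is a Sunday.
From July 19, 1959 to December 1, 1959 is 136 days inclusive.
136 = 7 × 19 + 3, so there are 19 full weeks plus 3 extra days.
Each full week contributes 3 days from the set (Mon, Thu, Sun): 19 × 3 = 57.
The 3 extra days are Sun, Mon, Tue — 2 of them qualify.
Total: 57 + 2 = 59.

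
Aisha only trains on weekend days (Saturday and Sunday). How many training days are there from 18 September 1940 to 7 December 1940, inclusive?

18 September 1940 is a Wednesday.
The range spans 81 days (inclusive of both endpoints).
81 = 7 × 11 + 4, so there are 11 full weeks plus 4 extra days.
Each full week contributes 2 weekend days (Sat, Sun): 11 × 2 = 22.
The 4 extra days are Wednesday, Thursday, Friday, Saturday — 1 of them qualifies.
Total: 22 + 1 = 23.

23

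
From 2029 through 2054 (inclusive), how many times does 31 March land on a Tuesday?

Day of week of March 31 in each year:
2029: Sat, 2030: Sun, 2031: Mon, 2032: Wed, 2033: Thu, 2034: Fri, 2035: Sat, 2036: Mon, 2037: Tue ✓, 2038: Wed, 2039: Thu, 2040: Sat, 2041: Sun, 2042: Mon, 2043: Tue ✓, 2044: Thu, 2045: Fri, 2046: Sat, 2047: Sun, 2048: Tue ✓, 2049: Wed, 2050: Thu, 2051: Fri, 2052: Sun, 2053: Mon, 2054: Tue ✓
Tuesdays: 2037, 2043, 2048, 2054.

4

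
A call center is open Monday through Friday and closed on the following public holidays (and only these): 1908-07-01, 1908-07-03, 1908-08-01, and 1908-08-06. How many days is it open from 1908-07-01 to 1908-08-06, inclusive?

24 working days

1908-07-01 is a Wednesday.
The range spans 37 days (inclusive of both endpoints).
37 = 7 × 5 + 2, so there are 5 full weeks plus 2 extra days.
Each full week contributes 5 weekdays (Mon–Fri): 5 × 5 = 25.
The 2 extra days are Wednesday, Thursday — 2 of them qualify.
Total: 25 + 2 = 27.
Holidays: 1908-07-01 (Wed); 1908-07-03 (Fri); 1908-08-01 (Sat); 1908-08-06 (Thu).
3 of the 4 holidays fall on weekdays; the rest are weekends and were already excluded.
Business days: 27 − 3 = 24.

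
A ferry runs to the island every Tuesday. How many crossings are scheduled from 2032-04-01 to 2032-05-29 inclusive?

8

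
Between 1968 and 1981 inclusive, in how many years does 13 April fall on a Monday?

2

Day of week of April 13 in each year:
1968: Sat, 1969: Sun, 1970: Mon ✓, 1971: Tue, 1972: Thu, 1973: Fri, 1974: Sat, 1975: Sun, 1976: Tue, 1977: Wed, 1978: Thu, 1979: Fri, 1980: Sun, 1981: Mon ✓
Mondays: 1970, 1981.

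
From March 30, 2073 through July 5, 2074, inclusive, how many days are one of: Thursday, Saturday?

133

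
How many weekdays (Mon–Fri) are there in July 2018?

22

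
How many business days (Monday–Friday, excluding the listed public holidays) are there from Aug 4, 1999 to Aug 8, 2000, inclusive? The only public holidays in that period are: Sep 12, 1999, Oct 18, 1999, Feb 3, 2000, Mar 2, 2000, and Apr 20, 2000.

261 business days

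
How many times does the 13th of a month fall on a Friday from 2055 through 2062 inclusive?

12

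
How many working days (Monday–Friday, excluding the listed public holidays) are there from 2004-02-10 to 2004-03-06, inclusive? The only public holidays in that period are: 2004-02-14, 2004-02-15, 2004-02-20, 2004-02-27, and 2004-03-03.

16 working days

2004-02-10 is a Tuesday.
That's 26 days from start to end, counting both.
26 = 7 × 3 + 5, so there are 3 full weeks plus 5 extra days.
Each full week contributes 5 weekdays (Mon–Fri): 3 × 5 = 15.
The 5 extra days are Tue, Wed, Thu, Fri, Sat — 4 of them qualify.
Total: 15 + 4 = 19.
Holidays: 2004-02-14 (Sat); 2004-02-15 (Sun); 2004-02-20 (Fri); 2004-02-27 (Fri); 2004-03-03 (Wed).
3 of the 5 holidays fall on weekdays; the rest are weekends and were already excluded.
Business days: 19 − 3 = 16.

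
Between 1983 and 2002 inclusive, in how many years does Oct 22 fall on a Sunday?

Day of week of October 22 in each year:
1983: Sat, 1984: Mon, 1985: Tue, 1986: Wed, 1987: Thu, 1988: Sat, 1989: Sun ✓, 1990: Mon, 1991: Tue, 1992: Thu, 1993: Fri, 1994: Sat, 1995: Sun ✓, 1996: Tue, 1997: Wed, 1998: Thu, 1999: Fri, 2000: Sun ✓, 2001: Mon, 2002: Tue
Sundays: 1989, 1995, 2000.

3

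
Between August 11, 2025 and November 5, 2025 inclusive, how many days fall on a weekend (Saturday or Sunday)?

August 11, 2025 is a Monday.
That's 87 days from start to end, counting both.
87 = 7 × 12 + 3, so there are 12 full weeks plus 3 extra days.
Each full week contributes 2 weekend days (Sat, Sun): 12 × 2 = 24.
The 3 extra days are Mon, Tue, Wed — none qualify.
Total: 24 + 0 = 24.

24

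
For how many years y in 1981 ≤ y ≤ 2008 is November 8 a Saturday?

4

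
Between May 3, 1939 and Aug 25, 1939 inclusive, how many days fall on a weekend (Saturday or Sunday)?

May 3, 1939 is a Wednesday.
That's 115 days from start to end, counting both.
115 = 7 × 16 + 3, so there are 16 full weeks plus 3 extra days.
Each full week contributes 2 weekend days (Sat, Sun): 16 × 2 = 32.
The 3 extra days are Wednesday, Thursday, Friday — none qualify.
Total: 32 + 0 = 32.

32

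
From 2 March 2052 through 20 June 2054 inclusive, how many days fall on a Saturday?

2 March 2052 is a Saturday.
The range spans 841 days (inclusive of both endpoints).
841 = 7 × 120 + 1, so there are 120 full weeks plus 1 extra day.
Each full week contributes one Saturday: 120 so far.
The 1 extra day is Sat — 1 of them qualifies.
Total: 120 + 1 = 121.

121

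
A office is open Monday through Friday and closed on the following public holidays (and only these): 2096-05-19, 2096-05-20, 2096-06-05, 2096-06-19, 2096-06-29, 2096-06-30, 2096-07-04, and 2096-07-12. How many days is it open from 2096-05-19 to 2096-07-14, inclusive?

2096-05-19 is a Saturday.
That's 57 days from start to end, counting both.
57 = 7 × 8 + 1, so there are 8 full weeks plus 1 extra day.
Each full week contributes 5 weekdays (Mon–Fri): 8 × 5 = 40.
The 1 extra day is Sat — none qualify.
Total: 40 + 0 = 40.
Holidays: 2096-05-19 (Sat); 2096-05-20 (Sun); 2096-06-05 (Tue); 2096-06-19 (Tue); 2096-06-29 (Fri); 2096-06-30 (Sat); 2096-07-04 (Wed); 2096-07-12 (Thu).
5 of the 8 holidays fall on weekdays; the rest are weekends and were already excluded.
Business days: 40 − 5 = 35.

35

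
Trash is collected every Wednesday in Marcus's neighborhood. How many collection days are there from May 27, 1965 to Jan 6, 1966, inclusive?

32 Wednesdays

May 27, 1965 is a Thursday.
The range spans 225 days (inclusive of both endpoints).
225 = 7 × 32 + 1, so there are 32 full weeks plus 1 extra day.
Each full week contributes one Wednesday: 32 so far.
The 1 extra day is Thu — none qualify.
Total: 32 + 0 = 32.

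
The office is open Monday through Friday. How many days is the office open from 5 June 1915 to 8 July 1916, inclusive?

5 June 1915 is a Saturday.
That's 400 days from start to end, counting both.
400 = 7 × 57 + 1, so there are 57 full weeks plus 1 extra day.
Each full week contributes 5 weekdays (Mon–Fri): 57 × 5 = 285.
The 1 extra day is Saturday — none qualify.
Total: 285 + 0 = 285.

285 weekdays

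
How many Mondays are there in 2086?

Jan 1, 2086 is a Tuesday.
From Jan 1, 2086 to Dec 31, 2086 is 365 days inclusive.
365 = 7 × 52 + 1, so there are 52 full weeks plus 1 extra day.
Each full week contributes one Monday: 52 so far.
The 1 extra day is Tuesday — none qualify.
Total: 52 + 0 = 52.

52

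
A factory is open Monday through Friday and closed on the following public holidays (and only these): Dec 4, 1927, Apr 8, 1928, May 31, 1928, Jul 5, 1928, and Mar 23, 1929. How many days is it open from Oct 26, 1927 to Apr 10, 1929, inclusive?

Oct 26, 1927 is a Wednesday.
That's 533 days from start to end, counting both.
533 = 7 × 76 + 1, so there are 76 full weeks plus 1 extra day.
Each full week contributes 5 weekdays (Mon–Fri): 76 × 5 = 380.
The 1 extra day is Wed — 1 of them qualifies.
Total: 380 + 1 = 381.
Holidays: Dec 4, 1927 (Sun); Apr 8, 1928 (Sun); May 31, 1928 (Thu); Jul 5, 1928 (Thu); Mar 23, 1929 (Sat).
2 of the 5 holidays fall on weekdays; the rest are weekends and were already excluded.
Business days: 381 − 2 = 379.

379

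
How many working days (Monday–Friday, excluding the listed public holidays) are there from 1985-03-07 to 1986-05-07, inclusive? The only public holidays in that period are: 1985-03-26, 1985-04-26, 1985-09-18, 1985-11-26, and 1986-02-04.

1985-03-07 is a Thursday.
From 1985-03-07 to 1986-05-07 is 427 days inclusive.
427 = 7 × 61, so the span is exactly 61 full weeks.
Each full week contributes 5 weekdays (Mon–Fri): 61 × 5 = 305.
Holidays: 1985-03-26 (Tue); 1985-04-26 (Fri); 1985-09-18 (Wed); 1985-11-26 (Tue); 1986-02-04 (Tue).
All 5 holidays fall on weekdays, so subtract 5.
Business days: 305 − 5 = 300.

300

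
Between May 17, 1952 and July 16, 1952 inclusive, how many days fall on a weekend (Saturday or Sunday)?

18

May 17, 1952 is a Saturday.
The range spans 61 days (inclusive of both endpoints).
61 = 7 × 8 + 5, so there are 8 full weeks plus 5 extra days.
Each full week contributes 2 weekend days (Sat, Sun): 8 × 2 = 16.
The 5 extra days are Sat, Sun, Mon, Tue, Wed — 2 of them qualify.
Total: 16 + 2 = 18.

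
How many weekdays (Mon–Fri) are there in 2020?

Jan 1, 2020 is a Wednesday.
The range spans 366 days (inclusive of both endpoints).
366 = 7 × 52 + 2, so there are 52 full weeks plus 2 extra days.
Each full week contributes 5 weekdays (Mon–Fri): 52 × 5 = 260.
The 2 extra days are Wednesday, Thursday — 2 of them qualify.
Total: 260 + 2 = 262.

262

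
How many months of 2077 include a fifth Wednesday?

4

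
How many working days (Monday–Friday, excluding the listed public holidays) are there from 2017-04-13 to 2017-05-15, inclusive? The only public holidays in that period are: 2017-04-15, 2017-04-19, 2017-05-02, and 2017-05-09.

20

2017-04-13 is a Thursday.
From 2017-04-13 to 2017-05-15 is 33 days inclusive.
33 = 7 × 4 + 5, so there are 4 full weeks plus 5 extra days.
Each full week contributes 5 weekdays (Mon–Fri): 4 × 5 = 20.
The 5 extra days are Thu, Fri, Sat, Sun, Mon — 3 of them qualify.
Total: 20 + 3 = 23.
Holidays: 2017-04-15 (Sat); 2017-04-19 (Wed); 2017-05-02 (Tue); 2017-05-09 (Tue).
3 of the 4 holidays fall on weekdays; the rest are weekends and were already excluded.
Business days: 23 − 3 = 20.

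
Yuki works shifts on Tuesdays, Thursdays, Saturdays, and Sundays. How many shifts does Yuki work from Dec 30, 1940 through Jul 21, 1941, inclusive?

Dec 30, 1940 is a Monday.
That's 204 days from start to end, counting both.
204 = 7 × 29 + 1, so there are 29 full weeks plus 1 extra day.
Each full week contributes 4 days from the set (Tue, Thu, Sat, Sun): 29 × 4 = 116.
The 1 extra day is Monday — none qualify.
Total: 116 + 0 = 116.

116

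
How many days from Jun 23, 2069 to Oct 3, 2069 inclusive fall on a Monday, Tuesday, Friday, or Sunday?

59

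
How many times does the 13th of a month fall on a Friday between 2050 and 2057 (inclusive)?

13

Friday-the-13ths by year:
2050: May
2051: Jan, Oct
2052: Sep, Dec
2053: Jun
2054: Feb, Mar, Nov
2055: Aug
2056: Oct
2057: Apr, Jul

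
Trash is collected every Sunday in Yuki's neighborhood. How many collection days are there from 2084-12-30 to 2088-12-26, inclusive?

2084-12-30 is a Saturday.
The range spans 1458 days (inclusive of both endpoints).
1458 = 7 × 208 + 2, so there are 208 full weeks plus 2 extra days.
Each full week contributes one Sunday: 208 so far.
The 2 extra days are Saturday, Sunday — 1 of them qualifies.
Total: 208 + 1 = 209.

209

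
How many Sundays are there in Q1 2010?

Jan 1, 2010 is a Friday.
That's 90 days from start to end, counting both.
90 = 7 × 12 + 6, so there are 12 full weeks plus 6 extra days.
Each full week contributes one Sunday: 12 so far.
The 6 extra days are Friday, Saturday, Sunday, Monday, Tuesday, Wednesday — 1 of them qualifies.
Total: 12 + 1 = 13.

13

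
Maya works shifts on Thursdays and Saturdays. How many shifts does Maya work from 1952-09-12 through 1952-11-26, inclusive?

21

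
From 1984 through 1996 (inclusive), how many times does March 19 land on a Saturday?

2

Day of week of March 19 in each year:
1984: Mon, 1985: Tue, 1986: Wed, 1987: Thu, 1988: Sat ✓, 1989: Sun, 1990: Mon, 1991: Tue, 1992: Thu, 1993: Fri, 1994: Sat ✓, 1995: Sun, 1996: Tue
Saturdays: 1988, 1994.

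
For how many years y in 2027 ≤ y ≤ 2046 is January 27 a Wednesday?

3

Day of week of January 27 in each year:
2027: Wed ✓, 2028: Thu, 2029: Sat, 2030: Sun, 2031: Mon, 2032: Tue, 2033: Thu, 2034: Fri, 2035: Sat, 2036: Sun, 2037: Tue, 2038: Wed ✓, 2039: Thu, 2040: Fri, 2041: Sun, 2042: Mon, 2043: Tue, 2044: Wed ✓, 2045: Fri, 2046: Sat
Wednesdays: 2027, 2038, 2044.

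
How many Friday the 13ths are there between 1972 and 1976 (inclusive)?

Friday-the-13ths by year:
1972: Oct
1973: Apr, Jul
1974: Sep, Dec
1975: Jun
1976: Feb, Aug

8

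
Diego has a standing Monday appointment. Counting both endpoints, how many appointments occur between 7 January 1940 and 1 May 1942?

7 January 1940 is a Sunday.
That's 846 days from start to end, counting both.
846 = 7 × 120 + 6, so there are 120 full weeks plus 6 extra days.
Each full week contributes one Monday: 120 so far.
The 6 extra days are Sun, Mon, Tue, Wed, Thu, Fri — 1 of them qualifies.
Total: 120 + 1 = 121.

121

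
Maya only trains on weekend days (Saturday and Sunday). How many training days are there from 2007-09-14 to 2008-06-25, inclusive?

82

2007-09-14 is a Friday.
The range spans 286 days (inclusive of both endpoints).
286 = 7 × 40 + 6, so there are 40 full weeks plus 6 extra days.
Each full week contributes 2 weekend days (Sat, Sun): 40 × 2 = 80.
The 6 extra days are Friday, Saturday, Sunday, Monday, Tuesday, Wednesday — 2 of them qualify.
Total: 80 + 2 = 82.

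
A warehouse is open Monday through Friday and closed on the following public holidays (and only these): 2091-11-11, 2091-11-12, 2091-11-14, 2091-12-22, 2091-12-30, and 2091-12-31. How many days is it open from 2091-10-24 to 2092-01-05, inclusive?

50 business days

2091-10-24 is a Wednesday.
That's 74 days from start to end, counting both.
74 = 7 × 10 + 4, so there are 10 full weeks plus 4 extra days.
Each full week contributes 5 weekdays (Mon–Fri): 10 × 5 = 50.
The 4 extra days are Wednesday, Thursday, Friday, Saturday — 3 of them qualify.
Total: 50 + 3 = 53.
Holidays: 2091-11-11 (Sun); 2091-11-12 (Mon); 2091-11-14 (Wed); 2091-12-22 (Sat); 2091-12-30 (Sun); 2091-12-31 (Mon).
3 of the 6 holidays fall on weekdays; the rest are weekends and were already excluded.
Business days: 53 − 3 = 50.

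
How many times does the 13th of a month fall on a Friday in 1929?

2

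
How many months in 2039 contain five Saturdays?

5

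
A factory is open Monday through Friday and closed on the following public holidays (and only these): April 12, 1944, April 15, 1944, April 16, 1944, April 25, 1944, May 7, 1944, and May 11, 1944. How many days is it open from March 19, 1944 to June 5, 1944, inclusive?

March 19, 1944 is a Sunday.
The range spans 79 days (inclusive of both endpoints).
79 = 7 × 11 + 2, so there are 11 full weeks plus 2 extra days.
Each full week contributes 5 weekdays (Mon–Fri): 11 × 5 = 55.
The 2 extra days are Sunday, Monday — 1 of them qualifies.
Total: 55 + 1 = 56.
Holidays: April 12, 1944 (Wed); April 15, 1944 (Sat); April 16, 1944 (Sun); April 25, 1944 (Tue); May 7, 1944 (Sun); May 11, 1944 (Thu).
3 of the 6 holidays fall on weekdays; the rest are weekends and were already excluded.
Business days: 56 − 3 = 53.

53 business days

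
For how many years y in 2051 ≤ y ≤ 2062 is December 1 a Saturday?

1

Day of week of December 1 in each year:
2051: Fri, 2052: Sun, 2053: Mon, 2054: Tue, 2055: Wed, 2056: Fri, 2057: Sat ✓, 2058: Sun, 2059: Mon, 2060: Wed, 2061: Thu, 2062: Fri
Saturdays: 2057.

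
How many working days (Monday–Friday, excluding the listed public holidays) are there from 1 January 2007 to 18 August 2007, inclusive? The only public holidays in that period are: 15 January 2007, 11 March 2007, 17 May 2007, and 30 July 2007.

1 January 2007 is a Monday.
That's 230 days from start to end, counting both.
230 = 7 × 32 + 6, so there are 32 full weeks plus 6 extra days.
Each full week contributes 5 weekdays (Mon–Fri): 32 × 5 = 160.
The 6 extra days are Monday, Tuesday, Wednesday, Thursday, Friday, Saturday — 5 of them qualify.
Total: 160 + 5 = 165.
Holidays: 15 January 2007 (Mon); 11 March 2007 (Sun); 17 May 2007 (Thu); 30 July 2007 (Mon).
3 of the 4 holidays fall on weekdays; the rest are weekends and were already excluded.
Business days: 165 − 3 = 162.

162 working days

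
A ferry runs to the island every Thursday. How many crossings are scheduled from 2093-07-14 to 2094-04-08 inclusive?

39 Thursdays

2093-07-14 is a Tuesday.
From 2093-07-14 to 2094-04-08 is 269 days inclusive.
269 = 7 × 38 + 3, so there are 38 full weeks plus 3 extra days.
Each full week contributes one Thursday: 38 so far.
The 3 extra days are Tue, Wed, Thu — 1 of them qualifies.
Total: 38 + 1 = 39.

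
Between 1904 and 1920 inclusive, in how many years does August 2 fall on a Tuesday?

2

Day of week of August 2 in each year:
1904: Tue ✓, 1905: Wed, 1906: Thu, 1907: Fri, 1908: Sun, 1909: Mon, 1910: Tue ✓, 1911: Wed, 1912: Fri, 1913: Sat, 1914: Sun, 1915: Mon, 1916: Wed, 1917: Thu, 1918: Fri, 1919: Sat, 1920: Mon
Tuesdays: 1904, 1910.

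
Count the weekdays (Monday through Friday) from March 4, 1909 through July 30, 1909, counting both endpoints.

107

March 4, 1909 is a Thursday.
From March 4, 1909 to July 30, 1909 is 149 days inclusive.
149 = 7 × 21 + 2, so there are 21 full weeks plus 2 extra days.
Each full week contributes 5 weekdays (Mon–Fri): 21 × 5 = 105.
The 2 extra days are Thursday, Friday — 2 of them qualify.
Total: 105 + 2 = 107.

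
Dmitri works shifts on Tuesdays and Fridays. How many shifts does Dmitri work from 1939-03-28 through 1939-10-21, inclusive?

60

1939-03-28 is a Tuesday.
From 1939-03-28 to 1939-10-21 is 208 days inclusive.
208 = 7 × 29 + 5, so there are 29 full weeks plus 5 extra days.
Each full week contributes 2 days from the set (Tue, Fri): 29 × 2 = 58.
The 5 extra days are Tuesday, Wednesday, Thursday, Friday, Saturday — 2 of them qualify.
Total: 58 + 2 = 60.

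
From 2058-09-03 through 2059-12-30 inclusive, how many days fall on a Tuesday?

70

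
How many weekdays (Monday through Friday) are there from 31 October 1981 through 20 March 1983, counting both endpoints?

360

31 October 1981 is a Saturday.
The range spans 506 days (inclusive of both endpoints).
506 = 7 × 72 + 2, so there are 72 full weeks plus 2 extra days.
Each full week contributes 5 weekdays (Mon–Fri): 72 × 5 = 360.
The 2 extra days are Sat, Sun — none qualify.
Total: 360 + 0 = 360.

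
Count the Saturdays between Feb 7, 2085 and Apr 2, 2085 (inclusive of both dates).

8

Feb 7, 2085 is a Wednesday.
The range spans 55 days (inclusive of both endpoints).
55 = 7 × 7 + 6, so there are 7 full weeks plus 6 extra days.
Each full week contributes one Saturday: 7 so far.
The 6 extra days are Wednesday, Thursday, Friday, Saturday, Sunday, Monday — 1 of them qualifies.
Total: 7 + 1 = 8.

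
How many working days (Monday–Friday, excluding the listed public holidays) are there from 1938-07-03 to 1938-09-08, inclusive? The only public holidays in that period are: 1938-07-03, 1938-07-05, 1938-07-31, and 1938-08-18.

1938-07-03 is a Sunday.
From 1938-07-03 to 1938-09-08 is 68 days inclusive.
68 = 7 × 9 + 5, so there are 9 full weeks plus 5 extra days.
Each full week contributes 5 weekdays (Mon–Fri): 9 × 5 = 45.
The 5 extra days are Sun, Mon, Tue, Wed, Thu — 4 of them qualify.
Total: 45 + 4 = 49.
Holidays: 1938-07-03 (Sun); 1938-07-05 (Tue); 1938-07-31 (Sun); 1938-08-18 (Thu).
2 of the 4 holidays fall on weekdays; the rest are weekends and were already excluded.
Business days: 49 − 2 = 47.

47 working days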